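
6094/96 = 3047/48=63.48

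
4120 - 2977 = 1143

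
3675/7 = 525 = 525.00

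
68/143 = 68/143=0.48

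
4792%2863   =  1929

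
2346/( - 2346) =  - 1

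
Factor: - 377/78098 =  - 2^( - 1)*13^1*17^( - 1)*29^1*2297^( - 1 )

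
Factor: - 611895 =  - 3^1*5^1*19^2*113^1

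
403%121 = 40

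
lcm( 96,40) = 480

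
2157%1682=475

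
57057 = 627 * 91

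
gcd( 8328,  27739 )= 1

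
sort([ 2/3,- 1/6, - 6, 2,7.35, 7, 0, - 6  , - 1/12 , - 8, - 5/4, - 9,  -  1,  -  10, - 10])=[  -  10 ,  -  10, - 9,- 8,-6, - 6,-5/4, - 1, - 1/6, - 1/12, 0 , 2/3, 2,  7,7.35]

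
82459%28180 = 26099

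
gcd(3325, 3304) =7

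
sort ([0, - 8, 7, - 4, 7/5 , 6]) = [ - 8 ,-4, 0,7/5,6, 7]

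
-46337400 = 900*( - 51486)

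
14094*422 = 5947668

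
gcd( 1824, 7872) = 96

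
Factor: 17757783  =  3^2 * 1973087^1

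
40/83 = 40/83 = 0.48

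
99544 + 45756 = 145300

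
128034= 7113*18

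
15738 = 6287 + 9451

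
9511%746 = 559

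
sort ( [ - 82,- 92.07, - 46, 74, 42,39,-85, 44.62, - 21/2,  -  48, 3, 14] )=[ - 92.07, - 85,- 82,  -  48, - 46,-21/2, 3,  14,  39, 42,44.62, 74 ]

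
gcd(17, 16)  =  1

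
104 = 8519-8415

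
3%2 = 1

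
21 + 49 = 70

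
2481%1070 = 341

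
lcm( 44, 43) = 1892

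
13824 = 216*64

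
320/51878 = 160/25939 = 0.01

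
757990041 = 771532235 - 13542194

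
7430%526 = 66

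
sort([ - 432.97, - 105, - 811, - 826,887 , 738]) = [ - 826, - 811,- 432.97,-105,738, 887]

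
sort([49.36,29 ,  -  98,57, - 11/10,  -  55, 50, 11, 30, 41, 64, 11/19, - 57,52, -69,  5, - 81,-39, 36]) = [  -  98,-81,-69, - 57 , - 55, - 39, - 11/10,  11/19,5, 11, 29, 30, 36, 41, 49.36,50,52, 57, 64]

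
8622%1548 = 882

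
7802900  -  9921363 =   -  2118463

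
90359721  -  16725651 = 73634070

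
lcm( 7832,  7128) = 634392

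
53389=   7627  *7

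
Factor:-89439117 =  - 3^1 * 1061^1 * 28099^1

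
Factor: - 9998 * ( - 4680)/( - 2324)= -11697660/581  =  - 2^2*3^2*5^1*7^ ( - 1)*13^1*83^( - 1)*4999^1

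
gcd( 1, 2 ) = 1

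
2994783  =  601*4983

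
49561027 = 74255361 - 24694334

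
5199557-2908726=2290831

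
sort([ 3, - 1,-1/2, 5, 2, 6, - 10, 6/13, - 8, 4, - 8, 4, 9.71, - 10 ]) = [ - 10, - 10, - 8, -8, - 1, - 1/2,6/13, 2, 3, 4,4, 5,6, 9.71]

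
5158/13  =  396 + 10/13 = 396.77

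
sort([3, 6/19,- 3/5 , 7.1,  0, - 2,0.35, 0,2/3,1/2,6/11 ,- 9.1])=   [ - 9.1, - 2, - 3/5,0 , 0,  6/19,0.35,1/2,6/11,2/3, 3,7.1 ] 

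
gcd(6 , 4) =2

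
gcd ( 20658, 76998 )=1878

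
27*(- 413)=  -11151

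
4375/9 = 486+ 1/9= 486.11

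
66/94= 33/47 = 0.70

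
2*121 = 242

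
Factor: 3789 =3^2 * 421^1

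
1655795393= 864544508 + 791250885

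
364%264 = 100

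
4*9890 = 39560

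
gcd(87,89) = 1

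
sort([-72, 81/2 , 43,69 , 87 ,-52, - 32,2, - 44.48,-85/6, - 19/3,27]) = [ - 72, - 52, - 44.48  , - 32, - 85/6,-19/3 , 2 , 27,81/2,43,69,87]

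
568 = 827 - 259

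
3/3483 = 1/1161= 0.00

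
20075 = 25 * 803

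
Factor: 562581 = 3^2 * 17^1*3677^1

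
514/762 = 257/381 = 0.67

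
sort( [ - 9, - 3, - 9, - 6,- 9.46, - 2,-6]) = [ - 9.46,-9,-9, - 6 ,-6, - 3, -2 ] 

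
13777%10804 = 2973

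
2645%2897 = 2645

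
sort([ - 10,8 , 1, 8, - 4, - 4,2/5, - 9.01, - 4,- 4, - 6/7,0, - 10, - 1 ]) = [ - 10, - 10, - 9.01,-4, - 4,-4,-4, - 1, - 6/7,0, 2/5, 1 , 8,8] 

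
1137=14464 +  -13327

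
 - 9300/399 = -24  +  92/133=- 23.31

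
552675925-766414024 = -213738099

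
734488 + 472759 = 1207247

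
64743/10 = 6474 + 3/10 = 6474.30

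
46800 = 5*9360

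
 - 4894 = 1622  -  6516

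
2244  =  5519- 3275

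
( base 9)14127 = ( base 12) 5667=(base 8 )22557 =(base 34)89T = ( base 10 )9583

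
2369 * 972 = 2302668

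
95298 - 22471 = 72827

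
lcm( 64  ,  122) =3904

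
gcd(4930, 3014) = 2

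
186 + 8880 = 9066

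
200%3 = 2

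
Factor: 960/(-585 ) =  - 64/39 = - 2^6*3^( - 1 )*13^( - 1) 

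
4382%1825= 732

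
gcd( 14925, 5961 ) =3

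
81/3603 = 27/1201 = 0.02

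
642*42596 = 27346632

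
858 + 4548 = 5406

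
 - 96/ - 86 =48/43 = 1.12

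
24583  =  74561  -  49978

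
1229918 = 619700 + 610218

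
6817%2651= 1515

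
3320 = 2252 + 1068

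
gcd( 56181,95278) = 1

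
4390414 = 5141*854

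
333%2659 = 333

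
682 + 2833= 3515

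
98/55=1+43/55 = 1.78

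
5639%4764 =875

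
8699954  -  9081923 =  - 381969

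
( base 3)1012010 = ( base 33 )q9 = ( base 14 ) 45d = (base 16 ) 363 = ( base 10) 867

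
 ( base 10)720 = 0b1011010000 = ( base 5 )10340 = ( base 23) 187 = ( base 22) 1AG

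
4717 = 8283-3566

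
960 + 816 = 1776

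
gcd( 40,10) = 10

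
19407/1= 19407= 19407.00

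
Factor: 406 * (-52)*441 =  - 2^3 *3^2*7^3*13^1*29^1 = - 9310392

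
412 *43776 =18035712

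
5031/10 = 503+1/10=503.10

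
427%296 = 131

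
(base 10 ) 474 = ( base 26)I6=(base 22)lc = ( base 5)3344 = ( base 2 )111011010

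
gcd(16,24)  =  8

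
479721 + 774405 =1254126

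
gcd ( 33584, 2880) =16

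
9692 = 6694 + 2998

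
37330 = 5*7466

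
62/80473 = 62/80473 = 0.00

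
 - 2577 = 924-3501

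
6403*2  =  12806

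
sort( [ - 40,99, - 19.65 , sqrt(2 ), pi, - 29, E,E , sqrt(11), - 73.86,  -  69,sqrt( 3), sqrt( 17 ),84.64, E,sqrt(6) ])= [-73.86, - 69,-40, - 29,-19.65, sqrt( 2 ),sqrt(3 ),sqrt( 6 ),E,E,  E, pi , sqrt( 11), sqrt( 17),84.64, 99 ] 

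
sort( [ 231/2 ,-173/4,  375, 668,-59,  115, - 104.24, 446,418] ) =[- 104.24,-59,- 173/4,115, 231/2,375,  418 , 446, 668 ]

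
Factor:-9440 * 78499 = -741030560 =-2^5 * 5^1*23^1*59^1*3413^1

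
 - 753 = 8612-9365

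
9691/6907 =9691/6907 = 1.40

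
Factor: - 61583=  - 61583^1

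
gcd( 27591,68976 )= 3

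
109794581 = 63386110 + 46408471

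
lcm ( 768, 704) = 8448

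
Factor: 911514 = 2^1*3^1*43^1*3533^1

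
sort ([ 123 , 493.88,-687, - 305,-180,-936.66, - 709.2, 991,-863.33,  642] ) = [- 936.66,-863.33, - 709.2,-687, - 305, -180,123,493.88,642, 991]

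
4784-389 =4395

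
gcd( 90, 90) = 90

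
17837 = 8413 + 9424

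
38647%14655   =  9337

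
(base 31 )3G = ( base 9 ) 131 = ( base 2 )1101101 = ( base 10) 109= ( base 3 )11001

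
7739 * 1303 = 10083917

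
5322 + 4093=9415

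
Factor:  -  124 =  - 2^2*31^1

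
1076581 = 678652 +397929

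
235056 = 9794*24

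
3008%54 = 38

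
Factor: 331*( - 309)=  - 102279= - 3^1  *  103^1*331^1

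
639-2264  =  -1625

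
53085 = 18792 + 34293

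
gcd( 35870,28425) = 5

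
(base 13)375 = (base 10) 603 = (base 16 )25b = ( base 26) n5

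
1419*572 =811668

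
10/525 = 2/105 = 0.02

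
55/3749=55/3749 = 0.01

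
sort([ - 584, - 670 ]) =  [ - 670 , - 584 ] 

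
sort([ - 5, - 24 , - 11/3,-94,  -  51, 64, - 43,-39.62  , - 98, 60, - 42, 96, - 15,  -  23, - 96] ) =[  -  98, - 96,-94, - 51, - 43, - 42, - 39.62, - 24, - 23, - 15, - 5, - 11/3, 60, 64,  96] 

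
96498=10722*9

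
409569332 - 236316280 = 173253052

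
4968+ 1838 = 6806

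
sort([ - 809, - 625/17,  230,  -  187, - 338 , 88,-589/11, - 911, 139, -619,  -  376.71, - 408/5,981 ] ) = [ - 911, - 809,-619, - 376.71, - 338, - 187, - 408/5,-589/11,-625/17, 88,139 , 230  ,  981]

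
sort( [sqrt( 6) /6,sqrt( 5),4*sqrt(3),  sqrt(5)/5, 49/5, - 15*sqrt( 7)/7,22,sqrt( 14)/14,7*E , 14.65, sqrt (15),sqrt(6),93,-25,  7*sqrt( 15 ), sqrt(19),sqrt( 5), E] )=[-25, - 15*sqrt (7)/7, sqrt(14 ) /14, sqrt(6) /6, sqrt(5)/5  ,  sqrt (5), sqrt ( 5),sqrt( 6),E , sqrt(15) , sqrt (19),  4*sqrt( 3 ),49/5, 14.65,7*E, 22, 7*sqrt ( 15),93 ] 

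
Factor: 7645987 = 59^1*129593^1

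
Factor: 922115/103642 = 2^( -1)*5^1*7^( - 1)*11^(- 1) *311^1*593^1 * 673^( - 1) 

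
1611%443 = 282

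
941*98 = 92218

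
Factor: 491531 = 491531^1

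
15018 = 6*2503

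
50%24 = 2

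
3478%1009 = 451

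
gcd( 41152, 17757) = 1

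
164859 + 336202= 501061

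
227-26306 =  - 26079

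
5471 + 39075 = 44546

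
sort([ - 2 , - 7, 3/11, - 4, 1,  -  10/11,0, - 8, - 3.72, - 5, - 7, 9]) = [ - 8,- 7, - 7, - 5,- 4, - 3.72, - 2, - 10/11, 0, 3/11,1, 9]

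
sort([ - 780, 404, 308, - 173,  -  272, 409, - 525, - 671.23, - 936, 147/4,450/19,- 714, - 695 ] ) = [ - 936,  -  780, - 714, - 695, - 671.23, - 525, - 272, - 173,450/19,147/4, 308,404, 409 ] 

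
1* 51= 51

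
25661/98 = 25661/98 = 261.85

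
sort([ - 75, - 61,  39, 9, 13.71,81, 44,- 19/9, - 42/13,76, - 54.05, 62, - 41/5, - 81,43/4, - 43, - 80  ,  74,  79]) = [ - 81,- 80, - 75, - 61,-54.05, - 43, -41/5, - 42/13,- 19/9, 9,43/4,13.71, 39,44, 62,74,76 , 79, 81] 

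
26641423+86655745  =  113297168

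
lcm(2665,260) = 10660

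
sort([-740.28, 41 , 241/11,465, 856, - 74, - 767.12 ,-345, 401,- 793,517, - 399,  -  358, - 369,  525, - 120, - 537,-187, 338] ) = [-793,-767.12,-740.28, - 537, - 399,  -  369, - 358,-345, - 187, - 120,  -  74, 241/11, 41 , 338, 401, 465,517,525 , 856]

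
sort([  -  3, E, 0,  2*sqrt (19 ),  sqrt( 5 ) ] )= [-3, 0, sqrt( 5 ), E, 2*sqrt(19 ) ]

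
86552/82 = 43276/41= 1055.51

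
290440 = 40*7261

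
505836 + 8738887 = 9244723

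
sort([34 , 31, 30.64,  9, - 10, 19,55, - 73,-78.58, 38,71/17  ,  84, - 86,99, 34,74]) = [ - 86,-78.58, -73, - 10, 71/17,9,19,  30.64 , 31,34,  34 , 38, 55 , 74 , 84, 99]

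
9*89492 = 805428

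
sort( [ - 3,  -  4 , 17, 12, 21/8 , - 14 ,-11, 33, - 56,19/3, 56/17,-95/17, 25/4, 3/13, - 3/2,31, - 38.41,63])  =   [ - 56,-38.41,  -  14,-11, - 95/17,-4 ,-3, - 3/2,3/13, 21/8, 56/17, 25/4, 19/3, 12  ,  17,31, 33, 63 ] 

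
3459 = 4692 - 1233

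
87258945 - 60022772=27236173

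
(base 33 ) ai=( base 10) 348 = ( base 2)101011100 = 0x15c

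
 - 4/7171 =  - 1 + 7167/7171 = -  0.00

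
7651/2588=2 + 2475/2588=2.96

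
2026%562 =340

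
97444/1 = 97444 = 97444.00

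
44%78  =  44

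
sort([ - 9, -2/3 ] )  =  [ - 9, - 2/3 ] 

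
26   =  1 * 26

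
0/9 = 0= 0.00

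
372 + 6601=6973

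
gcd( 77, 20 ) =1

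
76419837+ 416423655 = 492843492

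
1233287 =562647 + 670640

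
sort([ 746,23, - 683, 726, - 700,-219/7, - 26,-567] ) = [-700,-683, - 567,-219/7,-26,23, 726,746 ] 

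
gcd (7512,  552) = 24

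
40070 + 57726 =97796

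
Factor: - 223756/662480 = -2^(-2)*5^(-1 ) * 7^( - 2)*331^1 = - 331/980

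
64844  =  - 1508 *( - 43)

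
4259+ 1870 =6129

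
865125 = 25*34605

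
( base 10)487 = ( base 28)hb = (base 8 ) 747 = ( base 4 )13213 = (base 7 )1264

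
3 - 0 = 3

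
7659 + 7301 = 14960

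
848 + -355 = 493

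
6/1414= 3/707  =  0.00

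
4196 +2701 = 6897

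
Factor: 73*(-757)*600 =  - 33156600 = - 2^3*3^1*5^2*73^1*757^1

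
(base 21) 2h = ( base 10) 59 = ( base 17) 38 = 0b111011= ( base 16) 3b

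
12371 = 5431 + 6940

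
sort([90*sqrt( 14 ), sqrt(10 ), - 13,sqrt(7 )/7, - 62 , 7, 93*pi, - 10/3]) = [ -62, - 13, - 10/3 , sqrt( 7)/7,sqrt( 10 ),7,  93 * pi , 90*sqrt(14)]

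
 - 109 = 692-801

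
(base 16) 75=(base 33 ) 3i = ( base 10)117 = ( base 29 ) 41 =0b1110101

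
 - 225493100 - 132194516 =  - 357687616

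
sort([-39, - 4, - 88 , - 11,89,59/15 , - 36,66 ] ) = [ - 88, - 39,-36,-11, - 4, 59/15, 66,89]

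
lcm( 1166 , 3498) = 3498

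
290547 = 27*10761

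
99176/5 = 99176/5 = 19835.20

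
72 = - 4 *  ( - 18)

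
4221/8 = 4221/8 = 527.62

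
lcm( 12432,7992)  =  111888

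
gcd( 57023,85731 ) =1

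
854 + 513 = 1367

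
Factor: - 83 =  - 83^1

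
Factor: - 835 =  - 5^1*167^1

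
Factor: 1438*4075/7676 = 2^( - 1)*5^2*19^( - 1)*101^( - 1) * 163^1* 719^1= 2929925/3838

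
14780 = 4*3695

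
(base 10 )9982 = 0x26fe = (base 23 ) ik0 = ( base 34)8lk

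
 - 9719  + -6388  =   - 16107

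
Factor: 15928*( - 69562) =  - 1107983536 = -2^4*11^1 * 181^1*34781^1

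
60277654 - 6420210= 53857444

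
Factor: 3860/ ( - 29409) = -2^2 * 3^ (  -  1) * 5^1*193^1 *9803^( - 1) 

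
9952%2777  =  1621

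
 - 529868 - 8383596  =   - 8913464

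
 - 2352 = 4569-6921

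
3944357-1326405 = 2617952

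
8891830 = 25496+8866334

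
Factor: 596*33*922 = 2^3*3^1 *11^1 * 149^1 * 461^1 =18133896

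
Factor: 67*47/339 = 3^( - 1 )*47^1*67^1*113^( - 1)=3149/339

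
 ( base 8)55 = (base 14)33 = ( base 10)45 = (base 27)1i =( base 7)63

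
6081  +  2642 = 8723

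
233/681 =233/681 = 0.34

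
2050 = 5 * 410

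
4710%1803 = 1104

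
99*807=79893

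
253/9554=253/9554  =  0.03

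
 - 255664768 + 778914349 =523249581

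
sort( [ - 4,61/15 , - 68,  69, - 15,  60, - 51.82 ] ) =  [ - 68, - 51.82, - 15, - 4, 61/15,60, 69 ]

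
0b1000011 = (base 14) 4B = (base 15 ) 47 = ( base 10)67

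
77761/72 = 77761/72 = 1080.01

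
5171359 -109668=5061691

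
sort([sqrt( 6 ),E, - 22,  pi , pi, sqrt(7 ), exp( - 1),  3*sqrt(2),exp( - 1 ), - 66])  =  [  -  66, - 22,exp( - 1),exp( - 1 ) , sqrt(6 ),sqrt( 7 )  ,  E, pi, pi , 3*sqrt(2 ) ]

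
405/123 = 135/41 = 3.29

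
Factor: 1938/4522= 3^1*7^( - 1) = 3/7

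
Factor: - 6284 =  - 2^2 * 1571^1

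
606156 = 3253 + 602903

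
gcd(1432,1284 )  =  4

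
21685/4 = 5421 + 1/4 = 5421.25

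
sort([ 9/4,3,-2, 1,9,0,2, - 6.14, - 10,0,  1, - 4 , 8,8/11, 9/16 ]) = [ - 10,  -  6.14, - 4, - 2,0,0,9/16 , 8/11,1,1,2,9/4,3 , 8, 9 ]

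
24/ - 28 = -1 + 1/7 = - 0.86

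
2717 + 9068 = 11785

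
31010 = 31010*1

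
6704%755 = 664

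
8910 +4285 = 13195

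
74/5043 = 74/5043 = 0.01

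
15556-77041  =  -61485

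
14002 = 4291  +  9711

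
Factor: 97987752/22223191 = 2^3*3^3 * 29^1 * 167^( - 1)*15643^1*133073^ (-1)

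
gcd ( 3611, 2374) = 1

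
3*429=1287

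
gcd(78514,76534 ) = 2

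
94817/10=9481+7/10=9481.70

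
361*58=20938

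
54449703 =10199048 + 44250655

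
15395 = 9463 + 5932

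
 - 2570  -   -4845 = 2275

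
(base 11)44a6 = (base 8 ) 13444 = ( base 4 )1130210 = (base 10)5924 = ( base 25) 9BO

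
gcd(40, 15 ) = 5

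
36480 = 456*80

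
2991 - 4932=  -  1941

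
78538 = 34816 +43722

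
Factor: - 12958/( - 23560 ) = 11/20 = 2^(-2)*5^( -1)  *  11^1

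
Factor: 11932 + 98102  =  110034 = 2^1*3^2*6113^1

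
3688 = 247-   -  3441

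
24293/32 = 759+5/32  =  759.16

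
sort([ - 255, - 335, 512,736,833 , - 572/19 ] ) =[ - 335,-255,-572/19, 512,  736, 833]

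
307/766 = 307/766=0.40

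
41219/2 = 20609  +  1/2 = 20609.50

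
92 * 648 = 59616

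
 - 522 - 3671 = - 4193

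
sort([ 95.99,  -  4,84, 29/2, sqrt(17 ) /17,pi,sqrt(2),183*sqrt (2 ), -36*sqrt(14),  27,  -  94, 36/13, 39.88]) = [ - 36*sqrt( 14), - 94, - 4, sqrt( 17)/17,sqrt(2),36/13,pi, 29/2, 27, 39.88,84,95.99,183*sqrt( 2) ] 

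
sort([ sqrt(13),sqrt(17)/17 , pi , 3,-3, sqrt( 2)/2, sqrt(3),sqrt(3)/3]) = [-3, sqrt (17)/17, sqrt(3)/3, sqrt(2)/2,sqrt(3), 3, pi, sqrt(13 )]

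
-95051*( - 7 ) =665357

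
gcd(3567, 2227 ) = 1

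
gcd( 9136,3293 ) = 1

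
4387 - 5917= - 1530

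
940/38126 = 470/19063 = 0.02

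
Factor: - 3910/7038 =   -  3^( - 2 )*5^1 = - 5/9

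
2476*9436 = 23363536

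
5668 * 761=4313348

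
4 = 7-3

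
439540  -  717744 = -278204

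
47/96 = 47/96 = 0.49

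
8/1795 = 8/1795  =  0.00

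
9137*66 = 603042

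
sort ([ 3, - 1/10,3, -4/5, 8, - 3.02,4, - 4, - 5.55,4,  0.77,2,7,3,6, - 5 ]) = [ - 5.55, - 5, - 4, - 3.02 ,-4/5,-1/10,0.77, 2,3,3,3,4,4,6,7, 8 ] 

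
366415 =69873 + 296542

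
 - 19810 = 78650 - 98460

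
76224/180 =6352/15 = 423.47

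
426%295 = 131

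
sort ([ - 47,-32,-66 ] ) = [-66,-47, - 32] 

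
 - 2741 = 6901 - 9642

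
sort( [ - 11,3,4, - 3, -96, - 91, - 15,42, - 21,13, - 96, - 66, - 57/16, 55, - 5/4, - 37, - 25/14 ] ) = [ - 96, - 96,  -  91,-66 , - 37,-21, - 15, - 11,  -  57/16, - 3, - 25/14, - 5/4,3,4,13,  42,55 ]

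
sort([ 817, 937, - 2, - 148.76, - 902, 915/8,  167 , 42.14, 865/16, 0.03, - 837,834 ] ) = [- 902, -837, - 148.76,  -  2, 0.03,42.14,  865/16, 915/8,167,817, 834 , 937 ]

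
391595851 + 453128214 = 844724065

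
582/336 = 1 +41/56 =1.73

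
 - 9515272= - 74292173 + 64776901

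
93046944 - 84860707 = 8186237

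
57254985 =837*68405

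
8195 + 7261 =15456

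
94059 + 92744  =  186803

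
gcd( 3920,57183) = 49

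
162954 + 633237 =796191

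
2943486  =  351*8386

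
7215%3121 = 973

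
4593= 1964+2629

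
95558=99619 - 4061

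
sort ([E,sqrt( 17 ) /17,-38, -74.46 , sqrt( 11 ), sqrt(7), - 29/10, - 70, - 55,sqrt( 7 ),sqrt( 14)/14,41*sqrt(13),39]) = [ - 74.46,  -  70,-55,-38,  -  29/10, sqrt (17 ) /17,  sqrt( 14)/14, sqrt( 7),  sqrt( 7 ),  E,  sqrt (11 ), 39,41*sqrt (13)]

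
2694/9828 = 449/1638 = 0.27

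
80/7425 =16/1485 = 0.01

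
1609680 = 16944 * 95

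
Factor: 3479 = 7^2*71^1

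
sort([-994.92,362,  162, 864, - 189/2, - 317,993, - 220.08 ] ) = [ - 994.92 ,-317, -220.08,- 189/2,162, 362, 864, 993] 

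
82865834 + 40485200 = 123351034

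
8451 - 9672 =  - 1221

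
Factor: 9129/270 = 2^( - 1)*3^ ( - 2 )*5^( - 1)*17^1*179^1 = 3043/90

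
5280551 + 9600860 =14881411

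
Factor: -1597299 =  - 3^1 * 11^1*97^1*499^1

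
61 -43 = 18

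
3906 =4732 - 826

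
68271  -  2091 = 66180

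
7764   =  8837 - 1073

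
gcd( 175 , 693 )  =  7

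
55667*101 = 5622367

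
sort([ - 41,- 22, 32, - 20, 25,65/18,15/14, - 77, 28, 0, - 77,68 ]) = [ - 77,  -  77, - 41, - 22 , - 20,  0 , 15/14,65/18,25,28,32,68] 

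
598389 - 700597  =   - 102208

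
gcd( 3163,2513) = 1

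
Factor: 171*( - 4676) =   -  799596 = - 2^2 * 3^2 *7^1*19^1*167^1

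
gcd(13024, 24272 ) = 592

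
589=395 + 194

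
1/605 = 1/605  =  0.00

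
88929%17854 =17513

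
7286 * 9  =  65574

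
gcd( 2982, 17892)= 2982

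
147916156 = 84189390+63726766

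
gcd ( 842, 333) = 1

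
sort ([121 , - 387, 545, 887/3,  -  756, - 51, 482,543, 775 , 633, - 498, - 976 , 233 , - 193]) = [-976, - 756, - 498,-387,  -  193,- 51, 121,233, 887/3,  482,543, 545, 633,775] 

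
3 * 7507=22521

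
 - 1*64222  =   - 64222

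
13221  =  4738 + 8483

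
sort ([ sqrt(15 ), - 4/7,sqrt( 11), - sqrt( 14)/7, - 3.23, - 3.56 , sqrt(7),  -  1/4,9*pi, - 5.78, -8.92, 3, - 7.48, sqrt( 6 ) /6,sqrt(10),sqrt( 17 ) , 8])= [ - 8.92, - 7.48, - 5.78, - 3.56, - 3.23, - 4/7, - sqrt(14)/7, - 1/4,sqrt(6)/6,sqrt( 7),3 , sqrt( 10),sqrt( 11 ),sqrt( 15),sqrt( 17),8,9*pi ]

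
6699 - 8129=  - 1430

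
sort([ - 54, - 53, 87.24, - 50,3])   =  [ - 54 ,  -  53, - 50,  3,  87.24 ]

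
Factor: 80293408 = 2^5*13^1*193013^1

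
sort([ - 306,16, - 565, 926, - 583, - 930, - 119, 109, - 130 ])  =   [ - 930,  -  583 ,-565,- 306, - 130 , - 119,16, 109  ,  926 ] 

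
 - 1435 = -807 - 628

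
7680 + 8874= 16554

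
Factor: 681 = 3^1*227^1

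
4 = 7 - 3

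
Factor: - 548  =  - 2^2*137^1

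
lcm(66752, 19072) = 133504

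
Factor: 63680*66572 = 2^8*5^1*11^1*17^1*89^1*199^1 = 4239304960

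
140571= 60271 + 80300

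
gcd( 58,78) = 2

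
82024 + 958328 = 1040352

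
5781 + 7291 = 13072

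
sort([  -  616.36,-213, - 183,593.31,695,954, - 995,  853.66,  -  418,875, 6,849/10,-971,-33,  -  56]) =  [-995,-971, - 616.36, - 418, - 213, - 183,-56, - 33,6 , 849/10, 593.31,695, 853.66,875, 954 ]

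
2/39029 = 2/39029 = 0.00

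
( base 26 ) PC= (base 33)K2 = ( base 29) mo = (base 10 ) 662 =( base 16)296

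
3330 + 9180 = 12510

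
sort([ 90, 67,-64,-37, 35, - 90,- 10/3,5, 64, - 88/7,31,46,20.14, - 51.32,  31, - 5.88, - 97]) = [ - 97, - 90, - 64, - 51.32, - 37, - 88/7, - 5.88, - 10/3, 5 , 20.14, 31, 31, 35,46, 64, 67, 90 ] 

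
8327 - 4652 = 3675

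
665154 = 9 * 73906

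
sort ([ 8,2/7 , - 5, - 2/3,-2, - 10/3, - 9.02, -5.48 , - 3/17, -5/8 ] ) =[-9.02 , - 5.48, - 5, - 10/3, - 2,  -  2/3 , - 5/8 , - 3/17 , 2/7,8]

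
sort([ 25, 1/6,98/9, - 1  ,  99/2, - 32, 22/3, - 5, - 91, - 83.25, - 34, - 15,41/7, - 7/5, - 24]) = [-91, - 83.25, - 34, - 32, - 24, - 15, - 5,  -  7/5,-1, 1/6,41/7,22/3, 98/9,25, 99/2] 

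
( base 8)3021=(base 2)11000010001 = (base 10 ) 1553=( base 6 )11105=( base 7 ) 4346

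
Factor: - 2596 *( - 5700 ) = 2^4 * 3^1*5^2*11^1 * 19^1*59^1= 14797200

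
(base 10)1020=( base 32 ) VS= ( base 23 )1L8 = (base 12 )710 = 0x3FC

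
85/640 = 17/128 = 0.13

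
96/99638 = 48/49819 = 0.00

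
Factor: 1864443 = 3^1*7^1*47^1*1889^1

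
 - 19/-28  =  19/28  =  0.68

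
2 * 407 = 814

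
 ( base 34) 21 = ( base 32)25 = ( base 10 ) 69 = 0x45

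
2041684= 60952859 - 58911175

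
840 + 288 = 1128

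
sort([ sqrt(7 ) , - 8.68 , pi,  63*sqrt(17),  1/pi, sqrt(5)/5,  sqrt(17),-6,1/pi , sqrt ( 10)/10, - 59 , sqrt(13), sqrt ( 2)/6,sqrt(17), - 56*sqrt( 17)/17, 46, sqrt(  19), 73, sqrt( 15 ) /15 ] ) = [ - 59, - 56*sqrt(17) /17,-8.68,  -  6,sqrt(2 )/6, sqrt( 15 ) /15, sqrt(10)/10, 1/pi, 1/pi, sqrt(5)/5, sqrt(7 ),pi, sqrt(13),sqrt( 17),sqrt( 17),sqrt(19),  46,73, 63 * sqrt( 17)]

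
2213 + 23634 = 25847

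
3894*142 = 552948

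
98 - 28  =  70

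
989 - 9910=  - 8921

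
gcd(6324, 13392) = 372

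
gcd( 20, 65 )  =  5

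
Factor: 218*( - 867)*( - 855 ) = 161600130 = 2^1*3^3*5^1*17^2* 19^1*109^1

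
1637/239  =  1637/239 = 6.85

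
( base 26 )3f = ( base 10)93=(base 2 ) 1011101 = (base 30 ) 33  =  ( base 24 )3l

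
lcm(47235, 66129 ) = 330645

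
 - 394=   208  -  602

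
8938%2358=1864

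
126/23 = 5+11/23 =5.48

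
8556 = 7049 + 1507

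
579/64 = 9+3/64 = 9.05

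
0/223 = 0 = 0.00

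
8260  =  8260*1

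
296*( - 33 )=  - 9768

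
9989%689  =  343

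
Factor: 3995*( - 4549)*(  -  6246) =2^1*3^2 * 5^1*17^1 * 47^1* 347^1 * 4549^1=113510150730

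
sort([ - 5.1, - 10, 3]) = [ - 10, - 5.1,3]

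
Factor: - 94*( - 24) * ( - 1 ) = - 2256 = - 2^4*3^1 * 47^1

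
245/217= 1 + 4/31= 1.13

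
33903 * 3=101709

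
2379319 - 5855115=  - 3475796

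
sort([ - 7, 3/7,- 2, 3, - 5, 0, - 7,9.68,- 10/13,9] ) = [ - 7, - 7, - 5,-2,  -  10/13, 0, 3/7,3,9,9.68 ] 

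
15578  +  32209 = 47787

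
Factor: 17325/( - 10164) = - 75/44 = - 2^( - 2) * 3^1*5^2 * 11^( - 1 ) 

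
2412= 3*804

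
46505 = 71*655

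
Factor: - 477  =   - 3^2*53^1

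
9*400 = 3600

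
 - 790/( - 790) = 1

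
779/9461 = 779/9461 = 0.08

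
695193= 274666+420527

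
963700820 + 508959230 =1472660050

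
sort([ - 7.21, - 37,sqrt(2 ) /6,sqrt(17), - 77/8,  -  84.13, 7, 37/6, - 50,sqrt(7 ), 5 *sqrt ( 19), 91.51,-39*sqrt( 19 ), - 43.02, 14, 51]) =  [-39*sqrt (19 ), - 84.13, - 50,-43.02, - 37,  -  77/8, - 7.21, sqrt( 2)/6, sqrt(7) , sqrt(17), 37/6,7, 14, 5 * sqrt(19) , 51 , 91.51 ] 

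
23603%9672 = 4259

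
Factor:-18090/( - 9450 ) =67/35 = 5^( - 1)*7^(-1 )  *  67^1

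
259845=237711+22134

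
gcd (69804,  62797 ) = 7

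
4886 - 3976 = 910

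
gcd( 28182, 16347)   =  3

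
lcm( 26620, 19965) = 79860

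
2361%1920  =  441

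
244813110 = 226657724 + 18155386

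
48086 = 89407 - 41321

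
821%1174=821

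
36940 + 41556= 78496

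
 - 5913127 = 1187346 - 7100473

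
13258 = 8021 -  - 5237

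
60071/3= 20023 + 2/3 = 20023.67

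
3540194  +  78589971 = 82130165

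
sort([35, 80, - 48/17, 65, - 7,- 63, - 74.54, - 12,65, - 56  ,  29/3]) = [  -  74.54, - 63, - 56, - 12, - 7, - 48/17, 29/3,35, 65, 65, 80]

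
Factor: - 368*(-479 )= 2^4*23^1 * 479^1=   176272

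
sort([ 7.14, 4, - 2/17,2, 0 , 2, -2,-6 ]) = [  -  6,-2 , - 2/17, 0,2, 2,4 , 7.14]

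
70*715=50050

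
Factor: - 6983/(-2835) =3^(- 4)*5^( - 1) * 7^( -1)*6983^1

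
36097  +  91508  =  127605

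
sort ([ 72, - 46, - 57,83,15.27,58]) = [ - 57, - 46,15.27,58,72, 83]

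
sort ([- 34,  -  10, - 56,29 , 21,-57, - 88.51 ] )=[ - 88.51,-57, - 56,-34, - 10,  21,29 ] 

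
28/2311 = 28/2311 = 0.01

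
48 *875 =42000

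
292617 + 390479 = 683096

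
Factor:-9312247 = -7^1 * 1330321^1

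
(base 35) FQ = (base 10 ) 551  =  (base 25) m1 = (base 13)335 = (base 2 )1000100111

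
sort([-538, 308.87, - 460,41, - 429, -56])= [-538,  -  460, - 429, - 56, 41, 308.87 ]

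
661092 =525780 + 135312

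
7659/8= 7659/8 = 957.38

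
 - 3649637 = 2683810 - 6333447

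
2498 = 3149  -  651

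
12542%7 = 5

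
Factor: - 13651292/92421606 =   -  6825646/46210803 = -  2^1*3^( - 1)*73^1 *46751^1 * 15403601^(-1) 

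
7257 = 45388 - 38131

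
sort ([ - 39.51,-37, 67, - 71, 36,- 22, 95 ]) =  [ - 71, -39.51,  -  37, - 22,36, 67,95]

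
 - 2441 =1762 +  - 4203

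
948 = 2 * 474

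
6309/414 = 15 + 11/46 = 15.24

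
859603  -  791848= 67755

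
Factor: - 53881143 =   -  3^1*17^1*1056493^1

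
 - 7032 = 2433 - 9465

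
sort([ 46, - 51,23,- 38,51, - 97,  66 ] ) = [-97,-51, -38,23 , 46,  51, 66 ] 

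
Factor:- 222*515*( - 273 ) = 2^1*3^2* 5^1*7^1*13^1*37^1*103^1  =  31212090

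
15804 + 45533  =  61337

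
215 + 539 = 754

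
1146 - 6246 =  - 5100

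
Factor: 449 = 449^1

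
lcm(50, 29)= 1450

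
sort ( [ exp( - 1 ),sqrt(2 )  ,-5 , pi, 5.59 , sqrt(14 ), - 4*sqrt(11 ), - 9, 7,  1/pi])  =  [ -4*sqrt(11 ), - 9,  -  5,  1/pi, exp (-1), sqrt( 2), pi,  sqrt( 14) , 5.59, 7 ] 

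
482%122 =116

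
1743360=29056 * 60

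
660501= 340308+320193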